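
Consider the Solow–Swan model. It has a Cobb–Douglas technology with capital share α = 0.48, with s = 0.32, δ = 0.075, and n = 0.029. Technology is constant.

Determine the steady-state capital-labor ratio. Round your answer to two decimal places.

k* = 8.68

At the steady state, Δk = 0, so s·k^α = (n + δ)·k.
Rearranging, k^(1−α) = s / (n + δ).
k^0.52 = 0.32 / (0.029 + 0.075) = 0.32 / 0.104 = 3.0769
k* = 3.0769^(1/0.52) ≈ 8.6832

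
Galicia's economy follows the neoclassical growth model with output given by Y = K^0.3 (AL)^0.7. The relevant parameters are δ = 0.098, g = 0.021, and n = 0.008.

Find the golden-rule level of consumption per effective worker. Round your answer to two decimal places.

c_gold ≈ 1.01

At the golden rule, f'(k) = n + g + δ, so α·k^(α−1) = n + g + δ and k_gold = (α/(n + g + δ))^(1/(1−α)).
k_gold = (0.3/0.127)^(1/0.7) = 2.3622^1.4286 ≈ 3.4144
c_gold = f(k_gold) − (n + g + δ)·k_gold = 1.4454 − 0.127×3.4144 ≈ 1.0118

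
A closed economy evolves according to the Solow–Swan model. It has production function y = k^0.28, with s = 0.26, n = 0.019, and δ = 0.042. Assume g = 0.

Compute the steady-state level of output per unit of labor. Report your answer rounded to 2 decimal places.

y* = 1.76

Steady state requires s·f(k) = (n + δ)·k, i.e. s·k^α = (n + δ)·k.
Dividing both sides by k: k^(1−α) = s / (n + δ).
k^0.72 = 0.26 / (0.019 + 0.042) = 0.26 / 0.061 = 4.2623
k* = 4.2623^(1/0.72) ≈ 7.4904
y* = (k*)^α = 7.4904^0.28 ≈ 1.7574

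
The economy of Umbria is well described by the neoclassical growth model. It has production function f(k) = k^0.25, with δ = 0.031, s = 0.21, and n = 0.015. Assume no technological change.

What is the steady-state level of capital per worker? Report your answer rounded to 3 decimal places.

k* ≈ 7.573

At the steady state, Δk = 0, so s·k^α = (n + δ)·k.
Rearranging, k^(1−α) = s / (n + δ).
k^0.75 = 0.21 / (0.015 + 0.031) = 0.21 / 0.046 = 4.5652
k* = 4.5652^(1/0.75) ≈ 7.5732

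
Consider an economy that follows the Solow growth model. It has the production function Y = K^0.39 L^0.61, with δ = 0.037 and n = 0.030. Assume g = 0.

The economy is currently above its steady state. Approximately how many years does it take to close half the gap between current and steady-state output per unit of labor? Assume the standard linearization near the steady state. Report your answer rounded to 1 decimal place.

Near the steady state the convergence rate is λ = (1 − α)(n + δ).
λ = (1 − 0.39) × 0.067 = 0.61 × 0.067 = 0.04087
Half-life = ln 2 / λ = 0.6931 / 0.04087 ≈ 16.96 years

t_½ ≈ 17.0 years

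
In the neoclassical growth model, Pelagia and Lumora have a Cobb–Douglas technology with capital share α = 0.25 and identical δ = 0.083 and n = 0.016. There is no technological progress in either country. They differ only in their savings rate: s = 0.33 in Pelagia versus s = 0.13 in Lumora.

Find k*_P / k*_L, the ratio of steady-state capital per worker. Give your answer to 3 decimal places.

k*_P / k*_L ≈ 3.463

Steady-state k* = [s/(n + δ)]^(1/(1−α)), so the ratio is [ (s_P/(n + δ)_P) / (s_L/(n + δ)_L) ]^1.3333.
s_P/(n + δ)_P = 0.33/0.099 = 3.3333; s_L/(n + δ)_L = 0.13/0.099 = 1.3131.
Ratio = (3.3333/1.3131)^1.3333 = 2.5385^1.3333 ≈ 3.4628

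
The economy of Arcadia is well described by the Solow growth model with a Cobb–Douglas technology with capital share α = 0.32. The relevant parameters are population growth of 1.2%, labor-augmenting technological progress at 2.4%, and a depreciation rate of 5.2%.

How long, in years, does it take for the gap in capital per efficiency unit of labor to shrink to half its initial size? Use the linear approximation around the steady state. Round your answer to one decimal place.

Near the steady state the convergence rate is λ = (1 − α)(n + g + δ).
λ = (1 − 0.32) × 0.088 = 0.68 × 0.088 = 0.05984
Half-life = ln 2 / λ = 0.6931 / 0.05984 ≈ 11.58 years

about 11.6 years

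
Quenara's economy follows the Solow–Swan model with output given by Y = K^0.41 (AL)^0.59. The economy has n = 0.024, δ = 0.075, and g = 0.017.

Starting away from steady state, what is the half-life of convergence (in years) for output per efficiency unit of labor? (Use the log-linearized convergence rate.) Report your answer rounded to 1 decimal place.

t_½ ≈ 10.1 years

Near the steady state the convergence rate is λ = (1 − α)(n + g + δ).
λ = (1 − 0.41) × 0.116 = 0.59 × 0.116 = 0.06844
Half-life = ln 2 / λ = 0.6931 / 0.06844 ≈ 10.13 years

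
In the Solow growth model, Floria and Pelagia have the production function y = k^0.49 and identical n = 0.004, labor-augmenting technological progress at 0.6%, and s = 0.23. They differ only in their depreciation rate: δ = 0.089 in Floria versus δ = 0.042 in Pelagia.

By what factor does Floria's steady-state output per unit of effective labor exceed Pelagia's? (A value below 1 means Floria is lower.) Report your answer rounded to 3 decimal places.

Steady-state y* = [s/(n + g + δ)]^(α/(1−α)), so the ratio is [ (s_F/(n + g + δ)_F) / (s_P/(n + g + δ)_P) ]^0.9608.
s_F/(n + g + δ)_F = 0.23/0.099 = 2.3232; s_P/(n + g + δ)_P = 0.23/0.052 = 4.4231.
Ratio = (2.3232/4.4231)^0.9608 = 0.5252^0.9608 ≈ 0.5386

ratio ≈ 0.539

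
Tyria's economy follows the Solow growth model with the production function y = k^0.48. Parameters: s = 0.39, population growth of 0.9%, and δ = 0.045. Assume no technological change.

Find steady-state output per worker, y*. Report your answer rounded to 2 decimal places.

At the steady state, Δk = 0, so s·k^α = (n + δ)·k.
Dividing both sides by k: k^(1−α) = s / (n + δ).
k^0.52 = 0.39 / (0.009 + 0.045) = 0.39 / 0.054 = 7.2222
k* = 7.2222^(1/0.52) ≈ 44.8010
y* = (k*)^α = 44.8010^0.48 ≈ 6.2032

y* = 6.20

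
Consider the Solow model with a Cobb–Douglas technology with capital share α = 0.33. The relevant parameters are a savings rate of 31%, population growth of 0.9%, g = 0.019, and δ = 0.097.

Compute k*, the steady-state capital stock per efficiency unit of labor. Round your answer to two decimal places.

k* ≈ 3.88

In steady state, investment equals break-even investment: s·k^α = (n + g + δ)·k.
Dividing both sides by k: k^(1−α) = s / (n + g + δ).
k^0.67 = 0.31 / (0.009 + 0.019 + 0.097) = 0.31 / 0.125 = 2.4800
k* = 2.4800^(1/0.67) ≈ 3.8791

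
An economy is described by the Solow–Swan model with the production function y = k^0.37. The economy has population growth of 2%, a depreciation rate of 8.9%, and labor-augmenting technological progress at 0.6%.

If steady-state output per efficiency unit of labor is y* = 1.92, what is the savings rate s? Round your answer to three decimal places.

Steady state requires s·f(k) = (n + g + δ)·k, i.e. s·k^α = (n + g + δ)·k.
Since y* = [s/(n + g + δ)]^(α/(1−α)), we have s/(n + g + δ) = (y*)^((1−α)/α) = 1.92^1.7027 = 3.0365.
Therefore s = 3.0365 × (n + g + δ) = 3.0365 × 0.115 = 0.3492.

s ≈ 0.349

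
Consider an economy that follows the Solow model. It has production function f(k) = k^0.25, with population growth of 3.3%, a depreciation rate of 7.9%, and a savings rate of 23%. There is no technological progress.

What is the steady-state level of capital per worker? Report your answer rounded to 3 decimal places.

In steady state, investment equals break-even investment: s·k^α = (n + δ)·k.
Dividing both sides by k: k^(1−α) = s / (n + δ).
k^0.75 = 0.23 / (0.033 + 0.079) = 0.23 / 0.112 = 2.0536
k* = 2.0536^(1/0.75) ≈ 2.6103

k* = 2.610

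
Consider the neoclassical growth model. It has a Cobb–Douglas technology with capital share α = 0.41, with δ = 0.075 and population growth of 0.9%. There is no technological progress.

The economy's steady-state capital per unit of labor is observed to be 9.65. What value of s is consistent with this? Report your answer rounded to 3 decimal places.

Steady state requires s·f(k) = (n + δ)·k, i.e. s·k^α = (n + δ)·k.
So s / (n + δ) = (k*)^(1−α) = 9.65^0.59 = 3.8095.
Therefore s = 3.8095 × (n + δ) = 3.8095 × 0.084 = 0.3200.

s ≈ 0.320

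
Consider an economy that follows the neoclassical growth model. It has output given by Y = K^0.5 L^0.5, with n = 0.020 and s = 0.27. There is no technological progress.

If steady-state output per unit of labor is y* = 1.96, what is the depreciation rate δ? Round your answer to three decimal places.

δ ≈ 0.118

Steady state requires s·f(k) = (n + δ)·k, i.e. s·k^α = (n + δ)·k.
Since y* = [s/(n + δ)]^(α/(1−α)), we have s/(n + δ) = (y*)^((1−α)/α) = 1.96^1 = 1.9600.
Therefore n + δ = s / 1.9600 = 0.27 / 1.9600 = 0.1378, so δ = 0.1378 − 0.020 = 0.1178.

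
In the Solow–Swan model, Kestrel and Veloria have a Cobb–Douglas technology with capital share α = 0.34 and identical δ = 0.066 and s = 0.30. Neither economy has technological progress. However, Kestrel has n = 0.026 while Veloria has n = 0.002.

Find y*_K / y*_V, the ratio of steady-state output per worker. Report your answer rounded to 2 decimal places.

y*_K / y*_V ≈ 0.86

Steady-state y* = [s/(n + δ)]^(α/(1−α)), so the ratio is [ (s_K/(n + δ)_K) / (s_V/(n + δ)_V) ]^0.5152.
s_K/(n + δ)_K = 0.30/0.092 = 3.2609; s_V/(n + δ)_V = 0.30/0.068 = 4.4118.
Ratio = (3.2609/4.4118)^0.5152 = 0.7391^0.5152 ≈ 0.8558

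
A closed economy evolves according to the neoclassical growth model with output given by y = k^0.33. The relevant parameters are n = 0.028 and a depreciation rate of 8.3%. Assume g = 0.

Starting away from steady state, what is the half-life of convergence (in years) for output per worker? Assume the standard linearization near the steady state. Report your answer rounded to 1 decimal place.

Near the steady state the convergence rate is λ = (1 − α)(n + δ).
λ = (1 − 0.33) × 0.111 = 0.67 × 0.111 = 0.07437
Half-life = ln 2 / λ = 0.6931 / 0.07437 ≈ 9.32 years

half-life ≈ 9.3 years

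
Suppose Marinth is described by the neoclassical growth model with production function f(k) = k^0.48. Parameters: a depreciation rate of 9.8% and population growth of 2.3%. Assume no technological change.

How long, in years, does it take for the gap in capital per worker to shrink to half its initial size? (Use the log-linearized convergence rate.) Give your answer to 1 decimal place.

Near the steady state the convergence rate is λ = (1 − α)(n + δ).
λ = (1 − 0.48) × 0.121 = 0.52 × 0.121 = 0.06292
Half-life = ln 2 / λ = 0.6931 / 0.06292 ≈ 11.02 years

t_½ ≈ 11.0 years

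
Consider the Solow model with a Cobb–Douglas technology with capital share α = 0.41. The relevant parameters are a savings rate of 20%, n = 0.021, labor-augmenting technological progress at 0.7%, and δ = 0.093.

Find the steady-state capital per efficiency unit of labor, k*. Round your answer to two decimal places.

At the steady state, Δk = 0, so s·k^α = (n + g + δ)·k.
Rearranging, k^(1−α) = s / (n + g + δ).
k^0.59 = 0.20 / (0.021 + 0.007 + 0.093) = 0.20 / 0.121 = 1.6529
k* = 1.6529^(1/0.59) ≈ 2.3437

k* = 2.34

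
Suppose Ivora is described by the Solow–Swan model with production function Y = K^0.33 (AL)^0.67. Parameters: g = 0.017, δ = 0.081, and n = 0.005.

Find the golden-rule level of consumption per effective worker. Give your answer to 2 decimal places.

c_gold ≈ 1.19

At the golden rule, f'(k) = n + g + δ, so α·k^(α−1) = n + g + δ and k_gold = (α/(n + g + δ))^(1/(1−α)).
k_gold = (0.33/0.103)^(1/0.67) = 3.2039^1.4925 ≈ 5.6849
c_gold = f(k_gold) − (n + g + δ)·k_gold = 1.7744 − 0.103×5.6849 ≈ 1.1889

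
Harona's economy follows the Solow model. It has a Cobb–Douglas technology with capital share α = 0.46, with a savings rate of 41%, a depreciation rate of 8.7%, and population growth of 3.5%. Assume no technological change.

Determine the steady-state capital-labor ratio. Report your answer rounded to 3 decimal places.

k* ≈ 9.438

In steady state, investment equals break-even investment: s·k^α = (n + δ)·k.
Rearranging, k^(1−α) = s / (n + δ).
k^0.54 = 0.41 / (0.035 + 0.087) = 0.41 / 0.122 = 3.3607
k* = 3.3607^(1/0.54) ≈ 9.4378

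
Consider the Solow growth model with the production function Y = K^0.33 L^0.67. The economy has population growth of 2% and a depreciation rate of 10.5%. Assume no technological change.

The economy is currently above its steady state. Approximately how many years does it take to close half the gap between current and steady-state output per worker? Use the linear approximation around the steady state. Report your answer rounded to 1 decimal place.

Near the steady state the convergence rate is λ = (1 − α)(n + δ).
λ = (1 − 0.33) × 0.125 = 0.67 × 0.125 = 0.08375
Half-life = ln 2 / λ = 0.6931 / 0.08375 ≈ 8.28 years

t_½ ≈ 8.3 years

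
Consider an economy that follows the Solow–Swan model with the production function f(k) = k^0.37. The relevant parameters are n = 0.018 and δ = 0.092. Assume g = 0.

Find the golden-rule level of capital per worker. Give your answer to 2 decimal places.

k_gold ≈ 6.86

The golden rule sets f'(k) = n + δ, i.e. α·k^(α−1) = n + δ.
So k^(1−α) = α / (n + δ) = 0.37 / 0.110 = 3.3636.
k_gold = 3.3636^(1/0.63) ≈ 6.8580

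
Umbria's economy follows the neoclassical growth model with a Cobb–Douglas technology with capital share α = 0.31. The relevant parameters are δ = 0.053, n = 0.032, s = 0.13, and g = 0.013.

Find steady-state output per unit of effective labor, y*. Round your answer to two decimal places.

y* = 1.14

In steady state, investment equals break-even investment: s·k^α = (n + g + δ)·k.
Dividing both sides by k: k^(1−α) = s / (n + g + δ).
k^0.69 = 0.13 / (0.032 + 0.013 + 0.053) = 0.13 / 0.098 = 1.3265
k* = 1.3265^(1/0.69) ≈ 1.5060
y* = (k*)^α = 1.5060^0.31 ≈ 1.1353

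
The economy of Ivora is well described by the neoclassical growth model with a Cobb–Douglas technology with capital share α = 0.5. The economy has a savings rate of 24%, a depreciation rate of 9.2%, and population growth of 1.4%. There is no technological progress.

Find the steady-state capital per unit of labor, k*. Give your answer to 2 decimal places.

k* ≈ 5.13

At the steady state, Δk = 0, so s·k^α = (n + δ)·k.
Dividing both sides by k: k^(1−α) = s / (n + δ).
k^0.5 = 0.24 / (0.014 + 0.092) = 0.24 / 0.106 = 2.2642
k* = 2.2642^(1/0.5) ≈ 5.1266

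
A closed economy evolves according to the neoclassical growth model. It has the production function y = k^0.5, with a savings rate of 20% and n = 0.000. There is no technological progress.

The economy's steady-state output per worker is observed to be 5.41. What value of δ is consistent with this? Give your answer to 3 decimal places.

Steady state requires s·f(k) = (n + δ)·k, i.e. s·k^α = (n + δ)·k.
Since y* = [s/(n + δ)]^(α/(1−α)), we have s/(n + δ) = (y*)^((1−α)/α) = 5.41^1 = 5.4100.
Therefore n + δ = s / 5.4100 = 0.20 / 5.4100 = 0.0370, so δ = 0.0370 − 0.000 = 0.0370.

δ ≈ 0.037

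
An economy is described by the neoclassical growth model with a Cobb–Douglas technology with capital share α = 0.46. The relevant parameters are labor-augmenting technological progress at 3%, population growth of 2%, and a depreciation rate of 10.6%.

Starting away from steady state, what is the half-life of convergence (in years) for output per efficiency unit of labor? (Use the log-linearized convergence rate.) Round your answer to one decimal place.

half-life ≈ 8.2 years

Near the steady state the convergence rate is λ = (1 − α)(n + g + δ).
λ = (1 − 0.46) × 0.156 = 0.54 × 0.156 = 0.08424
Half-life = ln 2 / λ = 0.6931 / 0.08424 ≈ 8.23 years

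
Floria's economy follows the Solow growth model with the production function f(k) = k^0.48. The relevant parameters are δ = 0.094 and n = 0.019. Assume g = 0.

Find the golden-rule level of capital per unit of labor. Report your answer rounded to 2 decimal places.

k_gold ≈ 16.14

The golden rule sets f'(k) = n + δ, i.e. α·k^(α−1) = n + δ.
So k^(1−α) = α / (n + δ) = 0.48 / 0.113 = 4.2478.
k_gold = 4.2478^(1/0.52) ≈ 16.1439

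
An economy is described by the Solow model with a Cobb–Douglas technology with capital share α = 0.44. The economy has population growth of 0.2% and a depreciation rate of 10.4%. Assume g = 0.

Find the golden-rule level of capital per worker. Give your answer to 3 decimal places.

k_gold ≈ 12.701

The golden rule sets f'(k) = n + δ, i.e. α·k^(α−1) = n + δ.
So k^(1−α) = α / (n + δ) = 0.44 / 0.106 = 4.1509.
k_gold = 4.1509^(1/0.56) ≈ 12.7006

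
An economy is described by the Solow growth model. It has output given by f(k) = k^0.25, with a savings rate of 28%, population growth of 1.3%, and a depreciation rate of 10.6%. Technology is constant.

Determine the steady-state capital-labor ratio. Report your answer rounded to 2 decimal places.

k* = 3.13

Steady state requires s·f(k) = (n + δ)·k, i.e. s·k^α = (n + δ)·k.
Dividing both sides by k: k^(1−α) = s / (n + δ).
k^0.75 = 0.28 / (0.013 + 0.106) = 0.28 / 0.119 = 2.3529
k* = 2.3529^(1/0.75) ≈ 3.1295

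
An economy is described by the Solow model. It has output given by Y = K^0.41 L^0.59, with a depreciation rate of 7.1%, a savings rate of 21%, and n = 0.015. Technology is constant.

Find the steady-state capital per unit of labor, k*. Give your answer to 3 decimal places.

k* = 4.541

Steady state requires s·f(k) = (n + δ)·k, i.e. s·k^α = (n + δ)·k.
Dividing both sides by k: k^(1−α) = s / (n + δ).
k^0.59 = 0.21 / (0.015 + 0.071) = 0.21 / 0.086 = 2.4419
k* = 2.4419^(1/0.59) ≈ 4.5412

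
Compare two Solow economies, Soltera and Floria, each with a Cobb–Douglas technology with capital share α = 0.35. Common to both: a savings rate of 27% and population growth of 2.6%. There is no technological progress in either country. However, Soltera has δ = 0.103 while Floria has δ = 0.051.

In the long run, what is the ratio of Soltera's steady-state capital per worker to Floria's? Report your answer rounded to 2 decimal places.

k*_S / k*_F ≈ 0.45

Steady-state k* = [s/(n + δ)]^(1/(1−α)), so the ratio is [ (s_S/(n + δ)_S) / (s_F/(n + δ)_F) ]^1.5385.
s_S/(n + δ)_S = 0.27/0.129 = 2.0930; s_F/(n + δ)_F = 0.27/0.077 = 3.5065.
Ratio = (2.0930/3.5065)^1.5385 = 0.5969^1.5385 ≈ 0.4521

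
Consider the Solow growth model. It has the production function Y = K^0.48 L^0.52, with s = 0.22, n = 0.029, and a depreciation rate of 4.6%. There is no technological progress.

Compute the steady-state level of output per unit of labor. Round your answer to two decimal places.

In steady state, investment equals break-even investment: s·k^α = (n + δ)·k.
Rearranging, k^(1−α) = s / (n + δ).
k^0.52 = 0.22 / (0.029 + 0.046) = 0.22 / 0.075 = 2.9333
k* = 2.9333^(1/0.52) ≈ 7.9207
y* = (k*)^α = 7.9207^0.48 ≈ 2.7003

y* = 2.70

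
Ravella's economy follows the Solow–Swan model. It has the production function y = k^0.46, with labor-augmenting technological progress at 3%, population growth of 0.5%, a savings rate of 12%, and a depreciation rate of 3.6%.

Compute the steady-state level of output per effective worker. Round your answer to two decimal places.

y* = 1.56

In steady state, investment equals break-even investment: s·k^α = (n + g + δ)·k.
Rearranging, k^(1−α) = s / (n + g + δ).
k^0.54 = 0.12 / (0.005 + 0.030 + 0.036) = 0.12 / 0.071 = 1.6901
k* = 1.6901^(1/0.54) ≈ 2.6428
y* = (k*)^α = 2.6428^0.46 ≈ 1.5637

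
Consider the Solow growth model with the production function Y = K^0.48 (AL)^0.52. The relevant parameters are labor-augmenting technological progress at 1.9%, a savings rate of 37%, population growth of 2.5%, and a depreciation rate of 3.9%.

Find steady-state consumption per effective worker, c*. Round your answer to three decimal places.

At the steady state, Δk = 0, so s·k^α = (n + g + δ)·k.
Rearranging, k^(1−α) = s / (n + g + δ).
k^0.52 = 0.37 / (0.025 + 0.019 + 0.039) = 0.37 / 0.083 = 4.4578
k* = 4.4578^(1/0.52) ≈ 17.7137
y* = (k*)^α = 17.7137^0.48 ≈ 3.9736
c* = (1 − s)·y* = (1 − 0.37) × 3.9736 ≈ 2.5034

c* ≈ 2.503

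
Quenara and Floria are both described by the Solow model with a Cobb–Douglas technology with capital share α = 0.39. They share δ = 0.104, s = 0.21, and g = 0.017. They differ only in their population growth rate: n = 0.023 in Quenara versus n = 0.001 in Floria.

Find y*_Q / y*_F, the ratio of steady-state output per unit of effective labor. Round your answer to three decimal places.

Steady-state y* = [s/(n + g + δ)]^(α/(1−α)), so the ratio is [ (s_Q/(n + g + δ)_Q) / (s_F/(n + g + δ)_F) ]^0.6393.
s_Q/(n + g + δ)_Q = 0.21/0.144 = 1.4583; s_F/(n + g + δ)_F = 0.21/0.122 = 1.7213.
Ratio = (1.4583/1.7213)^0.6393 = 0.8472^0.6393 ≈ 0.8994

ratio ≈ 0.899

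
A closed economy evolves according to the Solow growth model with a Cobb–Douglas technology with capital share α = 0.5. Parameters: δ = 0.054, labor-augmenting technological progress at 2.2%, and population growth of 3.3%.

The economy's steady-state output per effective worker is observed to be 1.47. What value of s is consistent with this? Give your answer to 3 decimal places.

At the steady state, Δk = 0, so s·k^α = (n + g + δ)·k.
Since y* = [s/(n + g + δ)]^(α/(1−α)), we have s/(n + g + δ) = (y*)^((1−α)/α) = 1.47^1 = 1.4700.
Therefore s = 1.4700 × (n + g + δ) = 1.4700 × 0.109 = 0.1602.

s ≈ 0.160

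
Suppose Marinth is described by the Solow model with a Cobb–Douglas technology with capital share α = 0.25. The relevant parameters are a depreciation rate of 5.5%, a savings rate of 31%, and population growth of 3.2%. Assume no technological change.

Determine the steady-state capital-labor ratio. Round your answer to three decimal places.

k* = 5.442

In steady state, investment equals break-even investment: s·k^α = (n + δ)·k.
Rearranging, k^(1−α) = s / (n + δ).
k^0.75 = 0.31 / (0.032 + 0.055) = 0.31 / 0.087 = 3.5632
k* = 3.5632^(1/0.75) ≈ 5.4424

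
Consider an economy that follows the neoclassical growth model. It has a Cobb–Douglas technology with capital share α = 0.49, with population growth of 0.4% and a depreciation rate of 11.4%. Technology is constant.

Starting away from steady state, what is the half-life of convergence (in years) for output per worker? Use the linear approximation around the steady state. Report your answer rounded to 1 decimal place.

Near the steady state the convergence rate is λ = (1 − α)(n + δ).
λ = (1 − 0.49) × 0.118 = 0.51 × 0.118 = 0.06018
Half-life = ln 2 / λ = 0.6931 / 0.06018 ≈ 11.52 years

about 11.5 years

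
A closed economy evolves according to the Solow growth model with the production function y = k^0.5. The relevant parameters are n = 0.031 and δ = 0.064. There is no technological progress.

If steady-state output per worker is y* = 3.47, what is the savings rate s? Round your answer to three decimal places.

s ≈ 0.330

In steady state, investment equals break-even investment: s·k^α = (n + δ)·k.
Since y* = [s/(n + δ)]^(α/(1−α)), we have s/(n + δ) = (y*)^((1−α)/α) = 3.47^1 = 3.4700.
Therefore s = 3.4700 × (n + δ) = 3.4700 × 0.095 = 0.3297.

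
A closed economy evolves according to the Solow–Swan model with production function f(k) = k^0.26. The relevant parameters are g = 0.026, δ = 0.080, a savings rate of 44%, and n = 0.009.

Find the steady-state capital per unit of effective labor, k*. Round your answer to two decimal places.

k* = 6.13

Steady state requires s·f(k) = (n + g + δ)·k, i.e. s·k^α = (n + g + δ)·k.
Rearranging, k^(1−α) = s / (n + g + δ).
k^0.74 = 0.44 / (0.009 + 0.026 + 0.080) = 0.44 / 0.115 = 3.8261
k* = 3.8261^(1/0.74) ≈ 6.1307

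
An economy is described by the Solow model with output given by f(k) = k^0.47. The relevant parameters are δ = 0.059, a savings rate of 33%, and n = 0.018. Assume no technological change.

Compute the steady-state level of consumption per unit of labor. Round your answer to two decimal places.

c* = 2.44

In steady state, investment equals break-even investment: s·k^α = (n + δ)·k.
Rearranging, k^(1−α) = s / (n + δ).
k^0.53 = 0.33 / (0.018 + 0.059) = 0.33 / 0.077 = 4.2857
k* = 4.2857^(1/0.53) ≈ 15.5774
y* = (k*)^α = 15.5774^0.47 ≈ 3.6347
c* = (1 − s)·y* = (1 − 0.33) × 3.6347 ≈ 2.4352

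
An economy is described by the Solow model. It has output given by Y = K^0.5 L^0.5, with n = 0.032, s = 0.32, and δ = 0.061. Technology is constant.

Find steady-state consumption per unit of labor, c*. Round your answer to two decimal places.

c* ≈ 2.34

Steady state requires s·f(k) = (n + δ)·k, i.e. s·k^α = (n + δ)·k.
Rearranging, k^(1−α) = s / (n + δ).
k^0.5 = 0.32 / (0.032 + 0.061) = 0.32 / 0.093 = 3.4409
k* = 3.4409^(1/0.5) ≈ 11.8398
y* = (k*)^α = 11.8398^0.5 ≈ 3.4409
c* = (1 − s)·y* = (1 − 0.32) × 3.4409 ≈ 2.3398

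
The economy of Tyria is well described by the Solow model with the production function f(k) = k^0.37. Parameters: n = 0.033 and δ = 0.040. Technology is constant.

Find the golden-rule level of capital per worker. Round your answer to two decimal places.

k_gold ≈ 13.15

The golden rule sets f'(k) = n + δ, i.e. α·k^(α−1) = n + δ.
So k^(1−α) = α / (n + δ) = 0.37 / 0.073 = 5.0685.
k_gold = 5.0685^(1/0.63) ≈ 13.1479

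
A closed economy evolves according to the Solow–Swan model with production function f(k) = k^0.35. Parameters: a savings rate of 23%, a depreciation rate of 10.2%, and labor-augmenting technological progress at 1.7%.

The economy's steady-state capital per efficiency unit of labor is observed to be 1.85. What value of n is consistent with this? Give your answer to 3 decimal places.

n ≈ 0.035

Steady state requires s·f(k) = (n + g + δ)·k, i.e. s·k^α = (n + g + δ)·k.
So s / (n + g + δ) = (k*)^(1−α) = 1.85^0.65 = 1.4916.
Therefore n + g + δ = s / 1.4916 = 0.23 / 1.4916 = 0.1542, so n = 0.1542 − 0.119 = 0.0352.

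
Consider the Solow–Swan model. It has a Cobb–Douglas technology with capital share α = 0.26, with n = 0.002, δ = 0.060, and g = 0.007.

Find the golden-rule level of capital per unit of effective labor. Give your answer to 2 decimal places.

The golden rule sets f'(k) = n + g + δ, i.e. α·k^(α−1) = n + g + δ.
So k^(1−α) = α / (n + g + δ) = 0.26 / 0.069 = 3.7681.
k_gold = 3.7681^(1/0.74) ≈ 6.0054

k_gold ≈ 6.01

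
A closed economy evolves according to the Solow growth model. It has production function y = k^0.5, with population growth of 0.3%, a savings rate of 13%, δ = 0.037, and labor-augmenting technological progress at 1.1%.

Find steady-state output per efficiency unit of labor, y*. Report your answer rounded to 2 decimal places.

At the steady state, Δk = 0, so s·k^α = (n + g + δ)·k.
Dividing both sides by k: k^(1−α) = s / (n + g + δ).
k^0.5 = 0.13 / (0.003 + 0.011 + 0.037) = 0.13 / 0.051 = 2.5490
k* = 2.5490^(1/0.5) ≈ 6.4974
y* = (k*)^α = 6.4974^0.5 ≈ 2.5490

y* = 2.55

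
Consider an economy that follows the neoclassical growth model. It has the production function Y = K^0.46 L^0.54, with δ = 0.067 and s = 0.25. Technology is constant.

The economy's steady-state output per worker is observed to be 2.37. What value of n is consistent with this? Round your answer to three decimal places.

In steady state, investment equals break-even investment: s·k^α = (n + δ)·k.
Since y* = [s/(n + δ)]^(α/(1−α)), we have s/(n + δ) = (y*)^((1−α)/α) = 2.37^1.1739 = 2.7537.
Therefore n + δ = s / 2.7537 = 0.25 / 2.7537 = 0.0908, so n = 0.0908 − 0.067 = 0.0238.

n ≈ 0.024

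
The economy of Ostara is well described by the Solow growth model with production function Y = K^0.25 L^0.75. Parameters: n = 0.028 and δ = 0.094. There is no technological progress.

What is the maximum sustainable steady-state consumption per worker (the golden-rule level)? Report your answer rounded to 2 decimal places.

c_gold ≈ 0.95

At the golden rule, f'(k) = n + δ, so α·k^(α−1) = n + δ and k_gold = (α/(n + δ))^(1/(1−α)).
k_gold = (0.25/0.122)^(1/0.75) = 2.0492^1.3333 ≈ 2.6028
c_gold = f(k_gold) − (n + δ)·k_gold = 1.2702 − 0.122×2.6028 ≈ 0.9527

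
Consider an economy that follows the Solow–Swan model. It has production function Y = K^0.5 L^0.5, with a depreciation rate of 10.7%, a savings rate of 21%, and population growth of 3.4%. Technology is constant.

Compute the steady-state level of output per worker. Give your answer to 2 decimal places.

At the steady state, Δk = 0, so s·k^α = (n + δ)·k.
Rearranging, k^(1−α) = s / (n + δ).
k^0.5 = 0.21 / (0.034 + 0.107) = 0.21 / 0.141 = 1.4894
k* = 1.4894^(1/0.5) ≈ 2.2183
y* = (k*)^α = 2.2183^0.5 ≈ 1.4894

y* = 1.49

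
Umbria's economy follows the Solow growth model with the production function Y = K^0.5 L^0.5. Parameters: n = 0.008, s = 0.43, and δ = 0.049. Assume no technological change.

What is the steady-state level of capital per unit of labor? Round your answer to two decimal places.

At the steady state, Δk = 0, so s·k^α = (n + δ)·k.
Dividing both sides by k: k^(1−α) = s / (n + δ).
k^0.5 = 0.43 / (0.008 + 0.049) = 0.43 / 0.057 = 7.5439
k* = 7.5439^(1/0.5) ≈ 56.9104

k* ≈ 56.91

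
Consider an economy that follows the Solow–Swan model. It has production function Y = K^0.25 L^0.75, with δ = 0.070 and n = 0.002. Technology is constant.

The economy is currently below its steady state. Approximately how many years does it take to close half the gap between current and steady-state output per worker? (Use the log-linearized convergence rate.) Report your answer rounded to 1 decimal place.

t_½ ≈ 12.8 years

Near the steady state the convergence rate is λ = (1 − α)(n + δ).
λ = (1 − 0.25) × 0.072 = 0.75 × 0.072 = 0.0540
Half-life = ln 2 / λ = 0.6931 / 0.0540 ≈ 12.84 years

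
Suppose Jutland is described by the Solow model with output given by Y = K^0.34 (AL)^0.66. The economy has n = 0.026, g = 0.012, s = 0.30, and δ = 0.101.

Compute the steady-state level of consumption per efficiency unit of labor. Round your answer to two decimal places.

At the steady state, Δk = 0, so s·k^α = (n + g + δ)·k.
Dividing both sides by k: k^(1−α) = s / (n + g + δ).
k^0.66 = 0.30 / (0.026 + 0.012 + 0.101) = 0.30 / 0.139 = 2.1583
k* = 2.1583^(1/0.66) ≈ 3.2080
y* = (k*)^α = 3.2080^0.34 ≈ 1.4863
c* = (1 − s)·y* = (1 − 0.30) × 1.4863 ≈ 1.0404

c* = 1.04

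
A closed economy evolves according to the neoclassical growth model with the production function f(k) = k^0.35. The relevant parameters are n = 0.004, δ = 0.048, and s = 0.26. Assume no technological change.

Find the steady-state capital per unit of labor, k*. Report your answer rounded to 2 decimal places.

k* = 11.89

Steady state requires s·f(k) = (n + δ)·k, i.e. s·k^α = (n + δ)·k.
Dividing both sides by k: k^(1−α) = s / (n + δ).
k^0.65 = 0.26 / (0.004 + 0.048) = 0.26 / 0.052 = 5.0000
k* = 5.0000^(1/0.65) ≈ 11.8943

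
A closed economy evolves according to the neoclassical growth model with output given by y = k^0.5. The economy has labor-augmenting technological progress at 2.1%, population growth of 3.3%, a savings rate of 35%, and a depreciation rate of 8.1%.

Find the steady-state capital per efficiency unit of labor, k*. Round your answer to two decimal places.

Steady state requires s·f(k) = (n + g + δ)·k, i.e. s·k^α = (n + g + δ)·k.
Dividing both sides by k: k^(1−α) = s / (n + g + δ).
k^0.5 = 0.35 / (0.033 + 0.021 + 0.081) = 0.35 / 0.135 = 2.5926
k* = 2.5926^(1/0.5) ≈ 6.7216

k* ≈ 6.72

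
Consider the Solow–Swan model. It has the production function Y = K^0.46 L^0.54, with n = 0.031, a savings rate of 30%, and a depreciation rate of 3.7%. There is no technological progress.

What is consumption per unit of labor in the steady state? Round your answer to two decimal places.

In steady state, investment equals break-even investment: s·k^α = (n + δ)·k.
Dividing both sides by k: k^(1−α) = s / (n + δ).
k^0.54 = 0.30 / (0.031 + 0.037) = 0.30 / 0.068 = 4.4118
k* = 4.4118^(1/0.54) ≈ 15.6219
y* = (k*)^α = 15.6219^0.46 ≈ 3.5409
c* = (1 − s)·y* = (1 − 0.30) × 3.5409 ≈ 2.4786

c* = 2.48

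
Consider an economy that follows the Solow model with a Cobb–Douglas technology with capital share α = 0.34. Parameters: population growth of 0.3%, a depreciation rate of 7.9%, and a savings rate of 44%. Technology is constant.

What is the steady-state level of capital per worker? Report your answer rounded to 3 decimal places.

In steady state, investment equals break-even investment: s·k^α = (n + δ)·k.
Dividing both sides by k: k^(1−α) = s / (n + δ).
k^0.66 = 0.44 / (0.003 + 0.079) = 0.44 / 0.082 = 5.3659
k* = 5.3659^(1/0.66) ≈ 12.7503

k* ≈ 12.750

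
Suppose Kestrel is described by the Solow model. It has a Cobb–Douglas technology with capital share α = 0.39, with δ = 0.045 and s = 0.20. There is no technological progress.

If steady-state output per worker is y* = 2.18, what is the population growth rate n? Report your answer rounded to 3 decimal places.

Steady state requires s·f(k) = (n + δ)·k, i.e. s·k^α = (n + δ)·k.
Since y* = [s/(n + δ)]^(α/(1−α)), we have s/(n + δ) = (y*)^((1−α)/α) = 2.18^1.5641 = 3.3836.
Therefore n + δ = s / 3.3836 = 0.20 / 3.3836 = 0.0591, so n = 0.0591 − 0.045 = 0.0141.

n ≈ 0.014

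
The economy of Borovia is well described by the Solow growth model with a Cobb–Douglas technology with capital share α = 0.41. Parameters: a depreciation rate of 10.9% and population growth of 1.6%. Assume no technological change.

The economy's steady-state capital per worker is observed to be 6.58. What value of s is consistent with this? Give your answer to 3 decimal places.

s ≈ 0.380

Steady state requires s·f(k) = (n + δ)·k, i.e. s·k^α = (n + δ)·k.
So s / (n + δ) = (k*)^(1−α) = 6.58^0.59 = 3.0392.
Therefore s = 3.0392 × (n + δ) = 3.0392 × 0.125 = 0.3799.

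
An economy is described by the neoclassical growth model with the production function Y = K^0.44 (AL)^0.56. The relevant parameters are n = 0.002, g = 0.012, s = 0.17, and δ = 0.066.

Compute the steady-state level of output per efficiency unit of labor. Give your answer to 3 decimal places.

y* = 1.808

Steady state requires s·f(k) = (n + g + δ)·k, i.e. s·k^α = (n + g + δ)·k.
Rearranging, k^(1−α) = s / (n + g + δ).
k^0.56 = 0.17 / (0.002 + 0.012 + 0.066) = 0.17 / 0.080 = 2.1250
k* = 2.1250^(1/0.56) ≈ 3.8421
y* = (k*)^α = 3.8421^0.44 ≈ 1.8080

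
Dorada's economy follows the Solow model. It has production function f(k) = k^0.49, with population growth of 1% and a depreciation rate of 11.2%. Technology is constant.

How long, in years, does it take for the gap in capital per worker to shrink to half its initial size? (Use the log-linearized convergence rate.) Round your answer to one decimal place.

Near the steady state the convergence rate is λ = (1 − α)(n + δ).
λ = (1 − 0.49) × 0.122 = 0.51 × 0.122 = 0.06222
Half-life = ln 2 / λ = 0.6931 / 0.06222 ≈ 11.14 years

half-life ≈ 11.1 years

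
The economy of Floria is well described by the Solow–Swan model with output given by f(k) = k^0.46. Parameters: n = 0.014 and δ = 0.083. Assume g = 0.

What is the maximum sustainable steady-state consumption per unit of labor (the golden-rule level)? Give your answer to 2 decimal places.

At the golden rule, f'(k) = n + δ, so α·k^(α−1) = n + δ and k_gold = (α/(n + δ))^(1/(1−α)).
k_gold = (0.46/0.097)^(1/0.54) = 4.7423^1.8519 ≈ 17.8593
c_gold = f(k_gold) − (n + δ)·k_gold = 3.7658 − 0.097×17.8593 ≈ 2.0334

c_gold ≈ 2.03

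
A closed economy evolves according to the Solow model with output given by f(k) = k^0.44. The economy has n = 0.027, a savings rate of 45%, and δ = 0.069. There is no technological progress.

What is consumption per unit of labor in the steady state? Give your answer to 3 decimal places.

c* ≈ 1.852

At the steady state, Δk = 0, so s·k^α = (n + δ)·k.
Dividing both sides by k: k^(1−α) = s / (n + δ).
k^0.56 = 0.45 / (0.027 + 0.069) = 0.45 / 0.096 = 4.6875
k* = 4.6875^(1/0.56) ≈ 15.7801
y* = (k*)^α = 15.7801^0.44 ≈ 3.3664
c* = (1 − s)·y* = (1 − 0.45) × 3.3664 ≈ 1.8515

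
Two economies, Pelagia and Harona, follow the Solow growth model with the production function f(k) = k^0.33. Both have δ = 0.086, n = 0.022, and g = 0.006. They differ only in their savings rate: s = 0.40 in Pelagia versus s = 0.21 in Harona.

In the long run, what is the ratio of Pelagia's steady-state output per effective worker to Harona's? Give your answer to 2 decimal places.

y*_P / y*_H ≈ 1.37

Steady-state y* = [s/(n + g + δ)]^(α/(1−α)), so the ratio is [ (s_P/(n + g + δ)_P) / (s_H/(n + g + δ)_H) ]^0.4925.
s_P/(n + g + δ)_P = 0.40/0.114 = 3.5088; s_H/(n + g + δ)_H = 0.21/0.114 = 1.8421.
Ratio = (3.5088/1.8421)^0.4925 = 1.9048^0.4925 ≈ 1.3735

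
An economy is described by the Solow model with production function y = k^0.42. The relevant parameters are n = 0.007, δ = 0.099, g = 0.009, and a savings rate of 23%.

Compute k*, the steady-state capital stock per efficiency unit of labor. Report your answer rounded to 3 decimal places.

k* = 3.304

In steady state, investment equals break-even investment: s·k^α = (n + g + δ)·k.
Dividing both sides by k: k^(1−α) = s / (n + g + δ).
k^0.58 = 0.23 / (0.007 + 0.009 + 0.099) = 0.23 / 0.115 = 2.0000
k* = 2.0000^(1/0.58) ≈ 3.3038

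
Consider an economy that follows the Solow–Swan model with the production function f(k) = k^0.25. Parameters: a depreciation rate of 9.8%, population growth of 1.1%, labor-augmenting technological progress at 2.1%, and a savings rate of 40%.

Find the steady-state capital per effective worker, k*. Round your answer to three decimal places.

Steady state requires s·f(k) = (n + g + δ)·k, i.e. s·k^α = (n + g + δ)·k.
Dividing both sides by k: k^(1−α) = s / (n + g + δ).
k^0.75 = 0.40 / (0.011 + 0.021 + 0.098) = 0.40 / 0.130 = 3.0769
k* = 3.0769^(1/0.75) ≈ 4.4753

k* = 4.475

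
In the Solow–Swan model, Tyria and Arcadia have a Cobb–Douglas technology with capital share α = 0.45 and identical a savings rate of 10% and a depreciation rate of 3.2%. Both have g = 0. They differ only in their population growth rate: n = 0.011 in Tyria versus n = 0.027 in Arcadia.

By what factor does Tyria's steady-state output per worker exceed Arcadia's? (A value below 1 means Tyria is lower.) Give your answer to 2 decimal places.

ratio ≈ 1.30

Steady-state y* = [s/(n + δ)]^(α/(1−α)), so the ratio is [ (s_T/(n + δ)_T) / (s_A/(n + δ)_A) ]^0.8182.
s_T/(n + δ)_T = 0.10/0.043 = 2.3256; s_A/(n + δ)_A = 0.10/0.059 = 1.6949.
Ratio = (2.3256/1.6949)^0.8182 = 1.3721^0.8182 ≈ 1.2954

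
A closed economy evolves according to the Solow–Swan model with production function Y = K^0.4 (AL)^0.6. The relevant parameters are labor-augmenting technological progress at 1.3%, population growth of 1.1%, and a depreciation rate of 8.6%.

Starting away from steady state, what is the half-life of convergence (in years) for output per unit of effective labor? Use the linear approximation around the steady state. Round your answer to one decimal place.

Near the steady state the convergence rate is λ = (1 − α)(n + g + δ).
λ = (1 − 0.4) × 0.110 = 0.6 × 0.110 = 0.0660
Half-life = ln 2 / λ = 0.6931 / 0.0660 ≈ 10.50 years

about 10.5 years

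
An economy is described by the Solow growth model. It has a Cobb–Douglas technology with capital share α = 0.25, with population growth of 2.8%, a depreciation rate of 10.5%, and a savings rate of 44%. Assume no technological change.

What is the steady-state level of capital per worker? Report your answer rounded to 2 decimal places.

At the steady state, Δk = 0, so s·k^α = (n + δ)·k.
Dividing both sides by k: k^(1−α) = s / (n + δ).
k^0.75 = 0.44 / (0.028 + 0.105) = 0.44 / 0.133 = 3.3083
k* = 3.3083^(1/0.75) ≈ 4.9295

k* ≈ 4.93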